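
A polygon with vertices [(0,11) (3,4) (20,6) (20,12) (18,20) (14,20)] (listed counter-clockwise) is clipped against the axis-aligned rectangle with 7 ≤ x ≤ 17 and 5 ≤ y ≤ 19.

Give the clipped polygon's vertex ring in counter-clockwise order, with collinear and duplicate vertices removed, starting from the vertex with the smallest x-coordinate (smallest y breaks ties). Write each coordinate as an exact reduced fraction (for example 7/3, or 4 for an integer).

1. After x ≥ 7: [(7,31/2) (7,76/17) (20,6) (20,12) (18,20) (14,20)]
2. After x ≤ 17: [(7,31/2) (7,76/17) (17,96/17) (17,20) (14,20)]
3. After y ≥ 5: [(7,31/2) (7,5) (23/2,5) (17,96/17) (17,20) (14,20)]
4. After y ≤ 19: [(112/9,19) (7,31/2) (7,5) (23/2,5) (17,96/17) (17,19)]
5. Canonical ring: [(7,5) (23/2,5) (17,96/17) (17,19) (112/9,19) (7,31/2)]

Clipped polygon: [(7,5) (23/2,5) (17,96/17) (17,19) (112/9,19) (7,31/2)]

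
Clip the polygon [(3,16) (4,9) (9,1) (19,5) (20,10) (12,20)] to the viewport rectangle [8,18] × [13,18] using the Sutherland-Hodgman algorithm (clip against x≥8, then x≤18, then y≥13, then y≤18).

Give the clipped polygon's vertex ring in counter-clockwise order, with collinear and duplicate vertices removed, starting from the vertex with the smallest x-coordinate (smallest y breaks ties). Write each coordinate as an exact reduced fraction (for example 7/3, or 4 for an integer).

1. After x ≥ 8: [(8,164/9) (8,13/5) (9,1) (19,5) (20,10) (12,20)]
2. After x ≤ 18: [(8,164/9) (8,13/5) (9,1) (18,23/5) (18,25/2) (12,20)]
3. After y ≥ 13: [(8,164/9) (8,13) (88/5,13) (12,20)]
4. After y ≤ 18: [(8,18) (8,13) (88/5,13) (68/5,18)]
5. Canonical ring: [(8,13) (88/5,13) (68/5,18) (8,18)]

Clipped polygon: [(8,13) (88/5,13) (68/5,18) (8,18)]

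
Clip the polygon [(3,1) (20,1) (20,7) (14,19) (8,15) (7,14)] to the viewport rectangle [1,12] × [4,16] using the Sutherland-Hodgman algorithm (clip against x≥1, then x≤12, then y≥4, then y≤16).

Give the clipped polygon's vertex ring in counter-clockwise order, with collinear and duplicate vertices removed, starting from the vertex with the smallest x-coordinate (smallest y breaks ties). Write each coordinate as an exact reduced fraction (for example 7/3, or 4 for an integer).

1. After x ≥ 1: [(3,1) (20,1) (20,7) (14,19) (8,15) (7,14)]
2. After x ≤ 12: [(3,1) (12,1) (12,53/3) (8,15) (7,14)]
3. After y ≥ 4: [(51/13,4) (12,4) (12,53/3) (8,15) (7,14)]
4. After y ≤ 16: [(51/13,4) (12,4) (12,16) (19/2,16) (8,15) (7,14)]
5. Canonical ring: [(51/13,4) (12,4) (12,16) (19/2,16) (8,15) (7,14)]

Clipped polygon: [(51/13,4) (12,4) (12,16) (19/2,16) (8,15) (7,14)]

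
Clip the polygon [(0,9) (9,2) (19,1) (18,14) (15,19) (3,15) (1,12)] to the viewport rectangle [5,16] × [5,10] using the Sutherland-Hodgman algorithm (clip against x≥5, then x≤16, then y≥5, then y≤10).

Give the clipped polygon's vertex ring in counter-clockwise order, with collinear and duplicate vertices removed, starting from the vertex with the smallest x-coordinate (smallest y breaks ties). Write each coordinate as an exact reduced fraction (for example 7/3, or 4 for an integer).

1. After x ≥ 5: [(5,46/9) (9,2) (19,1) (18,14) (15,19) (5,47/3)]
2. After x ≤ 16: [(5,46/9) (9,2) (16,13/10) (16,52/3) (15,19) (5,47/3)]
3. After y ≥ 5: [(5,46/9) (36/7,5) (16,5) (16,52/3) (15,19) (5,47/3)]
4. After y ≤ 10: [(5,10) (5,46/9) (36/7,5) (16,5) (16,10)]
5. Canonical ring: [(5,46/9) (36/7,5) (16,5) (16,10) (5,10)]

Clipped polygon: [(5,46/9) (36/7,5) (16,5) (16,10) (5,10)]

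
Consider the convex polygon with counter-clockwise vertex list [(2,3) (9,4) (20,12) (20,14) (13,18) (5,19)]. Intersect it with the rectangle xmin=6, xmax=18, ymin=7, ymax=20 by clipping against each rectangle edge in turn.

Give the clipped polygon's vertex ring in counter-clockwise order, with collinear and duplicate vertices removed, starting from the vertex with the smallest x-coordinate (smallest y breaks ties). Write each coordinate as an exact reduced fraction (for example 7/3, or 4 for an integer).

Clipped polygon: [(6,7) (105/8,7) (18,116/11) (18,106/7) (13,18) (6,151/8)]

1. After x ≥ 6: [(6,25/7) (9,4) (20,12) (20,14) (13,18) (6,151/8)]
2. After x ≤ 18: [(6,25/7) (9,4) (18,116/11) (18,106/7) (13,18) (6,151/8)]
3. After y ≥ 7: [(6,7) (105/8,7) (18,116/11) (18,106/7) (13,18) (6,151/8)]
4. After y ≤ 20: [(6,7) (105/8,7) (18,116/11) (18,106/7) (13,18) (6,151/8)]
5. Canonical ring: [(6,7) (105/8,7) (18,116/11) (18,106/7) (13,18) (6,151/8)]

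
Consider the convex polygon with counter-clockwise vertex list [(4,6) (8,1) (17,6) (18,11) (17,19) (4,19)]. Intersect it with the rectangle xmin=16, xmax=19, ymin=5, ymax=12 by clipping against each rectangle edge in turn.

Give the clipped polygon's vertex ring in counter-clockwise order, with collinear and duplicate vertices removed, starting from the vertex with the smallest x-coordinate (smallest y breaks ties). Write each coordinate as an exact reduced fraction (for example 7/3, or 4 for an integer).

Clipped polygon: [(16,49/9) (17,6) (18,11) (143/8,12) (16,12)]

1. After x ≥ 16: [(16,49/9) (17,6) (18,11) (17,19) (16,19)]
2. After x ≤ 19: [(16,49/9) (17,6) (18,11) (17,19) (16,19)]
3. After y ≥ 5: [(16,49/9) (17,6) (18,11) (17,19) (16,19)]
4. After y ≤ 12: [(16,12) (16,49/9) (17,6) (18,11) (143/8,12)]
5. Canonical ring: [(16,49/9) (17,6) (18,11) (143/8,12) (16,12)]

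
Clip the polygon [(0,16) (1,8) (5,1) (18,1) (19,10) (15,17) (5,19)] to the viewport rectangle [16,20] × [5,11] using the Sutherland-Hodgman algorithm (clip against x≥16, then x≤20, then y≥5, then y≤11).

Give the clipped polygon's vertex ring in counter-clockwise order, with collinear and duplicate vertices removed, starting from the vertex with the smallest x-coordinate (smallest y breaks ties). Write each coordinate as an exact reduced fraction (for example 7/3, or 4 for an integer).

Clipped polygon: [(16,5) (166/9,5) (19,10) (129/7,11) (16,11)]

1. After x ≥ 16: [(16,1) (18,1) (19,10) (16,61/4)]
2. After x ≤ 20: [(16,1) (18,1) (19,10) (16,61/4)]
3. After y ≥ 5: [(16,5) (166/9,5) (19,10) (16,61/4)]
4. After y ≤ 11: [(16,11) (16,5) (166/9,5) (19,10) (129/7,11)]
5. Canonical ring: [(16,5) (166/9,5) (19,10) (129/7,11) (16,11)]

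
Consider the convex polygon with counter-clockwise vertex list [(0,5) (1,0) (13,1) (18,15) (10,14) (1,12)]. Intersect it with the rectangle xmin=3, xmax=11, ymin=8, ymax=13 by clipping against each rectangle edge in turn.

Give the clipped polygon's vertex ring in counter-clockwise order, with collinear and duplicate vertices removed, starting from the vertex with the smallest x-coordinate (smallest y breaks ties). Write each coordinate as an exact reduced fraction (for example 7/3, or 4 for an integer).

Clipped polygon: [(3,8) (11,8) (11,13) (11/2,13) (3,112/9)]

1. After x ≥ 3: [(3,1/6) (13,1) (18,15) (10,14) (3,112/9)]
2. After x ≤ 11: [(3,1/6) (11,5/6) (11,113/8) (10,14) (3,112/9)]
3. After y ≥ 8: [(3,8) (11,8) (11,113/8) (10,14) (3,112/9)]
4. After y ≤ 13: [(3,8) (11,8) (11,13) (11/2,13) (3,112/9)]
5. Canonical ring: [(3,8) (11,8) (11,13) (11/2,13) (3,112/9)]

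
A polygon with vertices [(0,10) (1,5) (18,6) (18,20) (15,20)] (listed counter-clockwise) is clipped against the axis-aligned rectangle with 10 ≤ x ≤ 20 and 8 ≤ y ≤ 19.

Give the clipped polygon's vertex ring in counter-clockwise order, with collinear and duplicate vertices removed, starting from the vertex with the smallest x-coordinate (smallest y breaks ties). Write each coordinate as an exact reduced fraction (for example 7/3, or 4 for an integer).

1. After x ≥ 10: [(10,50/3) (10,94/17) (18,6) (18,20) (15,20)]
2. After x ≤ 20: [(10,50/3) (10,94/17) (18,6) (18,20) (15,20)]
3. After y ≥ 8: [(10,50/3) (10,8) (18,8) (18,20) (15,20)]
4. After y ≤ 19: [(27/2,19) (10,50/3) (10,8) (18,8) (18,19)]
5. Canonical ring: [(10,8) (18,8) (18,19) (27/2,19) (10,50/3)]

Clipped polygon: [(10,8) (18,8) (18,19) (27/2,19) (10,50/3)]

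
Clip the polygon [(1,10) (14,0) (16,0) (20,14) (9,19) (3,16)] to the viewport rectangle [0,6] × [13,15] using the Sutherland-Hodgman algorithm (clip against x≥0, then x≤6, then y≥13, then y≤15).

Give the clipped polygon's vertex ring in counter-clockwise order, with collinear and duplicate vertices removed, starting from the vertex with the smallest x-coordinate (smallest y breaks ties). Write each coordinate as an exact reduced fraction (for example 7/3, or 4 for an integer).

1. After x ≥ 0: [(1,10) (14,0) (16,0) (20,14) (9,19) (3,16)]
2. After x ≤ 6: [(1,10) (6,80/13) (6,35/2) (3,16)]
3. After y ≥ 13: [(2,13) (6,13) (6,35/2) (3,16)]
4. After y ≤ 15: [(8/3,15) (2,13) (6,13) (6,15)]
5. Canonical ring: [(2,13) (6,13) (6,15) (8/3,15)]

Clipped polygon: [(2,13) (6,13) (6,15) (8/3,15)]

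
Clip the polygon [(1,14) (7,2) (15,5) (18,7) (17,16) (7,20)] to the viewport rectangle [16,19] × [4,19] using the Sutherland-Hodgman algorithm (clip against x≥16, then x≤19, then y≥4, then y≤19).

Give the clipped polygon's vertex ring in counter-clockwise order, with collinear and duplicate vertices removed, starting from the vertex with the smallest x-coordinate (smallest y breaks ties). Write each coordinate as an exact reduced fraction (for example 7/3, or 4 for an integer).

1. After x ≥ 16: [(16,17/3) (18,7) (17,16) (16,82/5)]
2. After x ≤ 19: [(16,17/3) (18,7) (17,16) (16,82/5)]
3. After y ≥ 4: [(16,17/3) (18,7) (17,16) (16,82/5)]
4. After y ≤ 19: [(16,17/3) (18,7) (17,16) (16,82/5)]
5. Canonical ring: [(16,17/3) (18,7) (17,16) (16,82/5)]

Clipped polygon: [(16,17/3) (18,7) (17,16) (16,82/5)]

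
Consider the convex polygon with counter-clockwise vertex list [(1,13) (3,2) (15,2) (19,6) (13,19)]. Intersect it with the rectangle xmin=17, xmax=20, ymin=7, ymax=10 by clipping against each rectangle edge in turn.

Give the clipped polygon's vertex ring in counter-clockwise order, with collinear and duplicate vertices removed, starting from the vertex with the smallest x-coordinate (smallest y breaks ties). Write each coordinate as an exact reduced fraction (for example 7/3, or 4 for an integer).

1. After x ≥ 17: [(17,4) (19,6) (17,31/3)]
2. After x ≤ 20: [(17,4) (19,6) (17,31/3)]
3. After y ≥ 7: [(17,7) (241/13,7) (17,31/3)]
4. After y ≤ 10: [(17,10) (17,7) (241/13,7) (223/13,10)]
5. Canonical ring: [(17,7) (241/13,7) (223/13,10) (17,10)]

Clipped polygon: [(17,7) (241/13,7) (223/13,10) (17,10)]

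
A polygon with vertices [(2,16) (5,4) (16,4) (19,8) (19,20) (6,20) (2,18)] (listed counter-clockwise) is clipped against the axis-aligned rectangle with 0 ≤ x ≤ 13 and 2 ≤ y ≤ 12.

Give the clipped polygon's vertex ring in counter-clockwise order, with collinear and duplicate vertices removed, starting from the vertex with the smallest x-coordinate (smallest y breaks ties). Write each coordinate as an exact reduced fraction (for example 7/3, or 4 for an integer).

1. After x ≥ 0: [(2,16) (5,4) (16,4) (19,8) (19,20) (6,20) (2,18)]
2. After x ≤ 13: [(2,16) (5,4) (13,4) (13,20) (6,20) (2,18)]
3. After y ≥ 2: [(2,16) (5,4) (13,4) (13,20) (6,20) (2,18)]
4. After y ≤ 12: [(3,12) (5,4) (13,4) (13,12)]
5. Canonical ring: [(3,12) (5,4) (13,4) (13,12)]

Clipped polygon: [(3,12) (5,4) (13,4) (13,12)]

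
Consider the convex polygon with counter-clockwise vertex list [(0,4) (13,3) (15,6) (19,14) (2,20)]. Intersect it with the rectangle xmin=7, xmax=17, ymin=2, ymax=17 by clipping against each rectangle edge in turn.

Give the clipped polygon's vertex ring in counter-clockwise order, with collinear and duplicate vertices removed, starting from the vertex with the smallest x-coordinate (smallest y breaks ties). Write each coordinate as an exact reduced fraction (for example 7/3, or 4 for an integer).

1. After x ≥ 7: [(7,45/13) (13,3) (15,6) (19,14) (7,310/17)]
2. After x ≤ 17: [(7,45/13) (13,3) (15,6) (17,10) (17,250/17) (7,310/17)]
3. After y ≥ 2: [(7,45/13) (13,3) (15,6) (17,10) (17,250/17) (7,310/17)]
4. After y ≤ 17: [(7,17) (7,45/13) (13,3) (15,6) (17,10) (17,250/17) (21/2,17)]
5. Canonical ring: [(7,45/13) (13,3) (15,6) (17,10) (17,250/17) (21/2,17) (7,17)]

Clipped polygon: [(7,45/13) (13,3) (15,6) (17,10) (17,250/17) (21/2,17) (7,17)]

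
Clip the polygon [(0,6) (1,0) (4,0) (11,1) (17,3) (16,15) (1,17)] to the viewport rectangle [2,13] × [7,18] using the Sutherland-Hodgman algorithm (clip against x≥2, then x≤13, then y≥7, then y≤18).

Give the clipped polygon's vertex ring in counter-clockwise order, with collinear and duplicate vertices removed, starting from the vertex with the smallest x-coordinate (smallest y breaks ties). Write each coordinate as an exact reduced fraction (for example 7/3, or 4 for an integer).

Clipped polygon: [(2,7) (13,7) (13,77/5) (2,253/15)]

1. After x ≥ 2: [(2,0) (4,0) (11,1) (17,3) (16,15) (2,253/15)]
2. After x ≤ 13: [(2,0) (4,0) (11,1) (13,5/3) (13,77/5) (2,253/15)]
3. After y ≥ 7: [(2,7) (13,7) (13,77/5) (2,253/15)]
4. After y ≤ 18: [(2,7) (13,7) (13,77/5) (2,253/15)]
5. Canonical ring: [(2,7) (13,7) (13,77/5) (2,253/15)]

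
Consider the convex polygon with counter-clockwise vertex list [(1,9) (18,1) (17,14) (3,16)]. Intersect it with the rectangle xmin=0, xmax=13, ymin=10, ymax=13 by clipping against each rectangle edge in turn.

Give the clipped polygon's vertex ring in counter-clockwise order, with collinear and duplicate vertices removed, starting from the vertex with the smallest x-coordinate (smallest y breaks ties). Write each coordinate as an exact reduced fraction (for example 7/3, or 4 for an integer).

Clipped polygon: [(9/7,10) (13,10) (13,13) (15/7,13)]

1. After x ≥ 0: [(1,9) (18,1) (17,14) (3,16)]
2. After x ≤ 13: [(1,9) (13,57/17) (13,102/7) (3,16)]
3. After y ≥ 10: [(9/7,10) (13,10) (13,102/7) (3,16)]
4. After y ≤ 13: [(15/7,13) (9/7,10) (13,10) (13,13)]
5. Canonical ring: [(9/7,10) (13,10) (13,13) (15/7,13)]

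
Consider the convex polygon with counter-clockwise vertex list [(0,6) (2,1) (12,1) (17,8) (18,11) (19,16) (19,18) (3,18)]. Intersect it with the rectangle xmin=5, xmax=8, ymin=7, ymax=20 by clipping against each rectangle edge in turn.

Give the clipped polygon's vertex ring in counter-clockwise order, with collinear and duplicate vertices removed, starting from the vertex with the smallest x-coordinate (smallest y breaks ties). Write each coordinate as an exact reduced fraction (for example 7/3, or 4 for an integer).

Clipped polygon: [(5,7) (8,7) (8,18) (5,18)]

1. After x ≥ 5: [(5,1) (12,1) (17,8) (18,11) (19,16) (19,18) (5,18)]
2. After x ≤ 8: [(5,1) (8,1) (8,18) (5,18)]
3. After y ≥ 7: [(5,7) (8,7) (8,18) (5,18)]
4. After y ≤ 20: [(5,7) (8,7) (8,18) (5,18)]
5. Canonical ring: [(5,7) (8,7) (8,18) (5,18)]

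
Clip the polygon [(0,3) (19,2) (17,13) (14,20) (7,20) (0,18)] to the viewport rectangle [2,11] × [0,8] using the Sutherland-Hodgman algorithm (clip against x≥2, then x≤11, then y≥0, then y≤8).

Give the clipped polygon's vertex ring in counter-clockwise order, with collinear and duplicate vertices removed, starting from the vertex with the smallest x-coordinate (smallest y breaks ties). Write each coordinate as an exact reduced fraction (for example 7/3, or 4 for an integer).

Clipped polygon: [(2,55/19) (11,46/19) (11,8) (2,8)]

1. After x ≥ 2: [(2,55/19) (19,2) (17,13) (14,20) (7,20) (2,130/7)]
2. After x ≤ 11: [(2,55/19) (11,46/19) (11,20) (7,20) (2,130/7)]
3. After y ≥ 0: [(2,55/19) (11,46/19) (11,20) (7,20) (2,130/7)]
4. After y ≤ 8: [(2,8) (2,55/19) (11,46/19) (11,8)]
5. Canonical ring: [(2,55/19) (11,46/19) (11,8) (2,8)]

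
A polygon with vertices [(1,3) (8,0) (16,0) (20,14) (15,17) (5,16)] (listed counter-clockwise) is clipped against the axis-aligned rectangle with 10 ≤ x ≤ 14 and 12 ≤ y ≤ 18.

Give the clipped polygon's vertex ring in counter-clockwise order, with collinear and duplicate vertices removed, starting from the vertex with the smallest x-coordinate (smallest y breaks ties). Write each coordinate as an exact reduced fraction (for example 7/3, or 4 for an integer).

1. After x ≥ 10: [(10,0) (16,0) (20,14) (15,17) (10,33/2)]
2. After x ≤ 14: [(10,0) (14,0) (14,169/10) (10,33/2)]
3. After y ≥ 12: [(10,12) (14,12) (14,169/10) (10,33/2)]
4. After y ≤ 18: [(10,12) (14,12) (14,169/10) (10,33/2)]
5. Canonical ring: [(10,12) (14,12) (14,169/10) (10,33/2)]

Clipped polygon: [(10,12) (14,12) (14,169/10) (10,33/2)]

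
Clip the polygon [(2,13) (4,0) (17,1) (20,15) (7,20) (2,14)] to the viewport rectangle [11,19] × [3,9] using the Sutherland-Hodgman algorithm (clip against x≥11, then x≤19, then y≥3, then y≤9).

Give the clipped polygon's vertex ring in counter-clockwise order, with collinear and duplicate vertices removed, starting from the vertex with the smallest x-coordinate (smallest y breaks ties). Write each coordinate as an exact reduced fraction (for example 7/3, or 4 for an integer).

1. After x ≥ 11: [(11,7/13) (17,1) (20,15) (11,240/13)]
2. After x ≤ 19: [(11,7/13) (17,1) (19,31/3) (19,200/13) (11,240/13)]
3. After y ≥ 3: [(11,3) (122/7,3) (19,31/3) (19,200/13) (11,240/13)]
4. After y ≤ 9: [(11,9) (11,3) (122/7,3) (131/7,9)]
5. Canonical ring: [(11,3) (122/7,3) (131/7,9) (11,9)]

Clipped polygon: [(11,3) (122/7,3) (131/7,9) (11,9)]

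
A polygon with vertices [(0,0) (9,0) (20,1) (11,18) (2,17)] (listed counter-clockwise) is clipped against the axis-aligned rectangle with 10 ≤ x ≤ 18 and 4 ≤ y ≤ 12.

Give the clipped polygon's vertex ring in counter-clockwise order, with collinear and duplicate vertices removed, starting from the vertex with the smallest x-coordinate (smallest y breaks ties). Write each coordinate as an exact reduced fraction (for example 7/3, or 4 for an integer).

Clipped polygon: [(10,4) (18,4) (18,43/9) (241/17,12) (10,12)]

1. After x ≥ 10: [(10,1/11) (20,1) (11,18) (10,161/9)]
2. After x ≤ 18: [(10,1/11) (18,9/11) (18,43/9) (11,18) (10,161/9)]
3. After y ≥ 4: [(10,4) (18,4) (18,43/9) (11,18) (10,161/9)]
4. After y ≤ 12: [(10,12) (10,4) (18,4) (18,43/9) (241/17,12)]
5. Canonical ring: [(10,4) (18,4) (18,43/9) (241/17,12) (10,12)]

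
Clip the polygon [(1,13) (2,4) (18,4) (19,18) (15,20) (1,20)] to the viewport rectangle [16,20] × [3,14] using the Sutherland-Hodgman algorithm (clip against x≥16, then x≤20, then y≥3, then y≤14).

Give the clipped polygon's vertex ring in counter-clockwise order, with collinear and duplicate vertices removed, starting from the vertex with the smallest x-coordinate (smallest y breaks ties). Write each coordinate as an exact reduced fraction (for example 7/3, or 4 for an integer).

1. After x ≥ 16: [(16,4) (18,4) (19,18) (16,39/2)]
2. After x ≤ 20: [(16,4) (18,4) (19,18) (16,39/2)]
3. After y ≥ 3: [(16,4) (18,4) (19,18) (16,39/2)]
4. After y ≤ 14: [(16,14) (16,4) (18,4) (131/7,14)]
5. Canonical ring: [(16,4) (18,4) (131/7,14) (16,14)]

Clipped polygon: [(16,4) (18,4) (131/7,14) (16,14)]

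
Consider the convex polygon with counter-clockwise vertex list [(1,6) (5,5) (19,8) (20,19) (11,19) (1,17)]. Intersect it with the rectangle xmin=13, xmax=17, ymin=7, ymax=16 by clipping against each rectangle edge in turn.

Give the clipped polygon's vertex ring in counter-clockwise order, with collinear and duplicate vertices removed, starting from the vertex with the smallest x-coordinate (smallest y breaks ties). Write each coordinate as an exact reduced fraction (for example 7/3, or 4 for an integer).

Clipped polygon: [(13,7) (43/3,7) (17,53/7) (17,16) (13,16)]

1. After x ≥ 13: [(13,47/7) (19,8) (20,19) (13,19)]
2. After x ≤ 17: [(13,47/7) (17,53/7) (17,19) (13,19)]
3. After y ≥ 7: [(13,7) (43/3,7) (17,53/7) (17,19) (13,19)]
4. After y ≤ 16: [(13,16) (13,7) (43/3,7) (17,53/7) (17,16)]
5. Canonical ring: [(13,7) (43/3,7) (17,53/7) (17,16) (13,16)]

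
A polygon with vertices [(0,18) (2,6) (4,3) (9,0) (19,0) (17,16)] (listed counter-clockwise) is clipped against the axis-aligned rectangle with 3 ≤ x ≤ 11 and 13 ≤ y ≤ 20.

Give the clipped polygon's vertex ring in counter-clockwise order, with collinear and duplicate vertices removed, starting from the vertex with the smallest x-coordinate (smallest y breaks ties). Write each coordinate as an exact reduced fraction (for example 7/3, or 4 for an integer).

Clipped polygon: [(3,13) (11,13) (11,284/17) (3,300/17)]

1. After x ≥ 3: [(3,300/17) (3,9/2) (4,3) (9,0) (19,0) (17,16)]
2. After x ≤ 11: [(11,284/17) (3,300/17) (3,9/2) (4,3) (9,0) (11,0)]
3. After y ≥ 13: [(11,13) (11,284/17) (3,300/17) (3,13)]
4. After y ≤ 20: [(11,13) (11,284/17) (3,300/17) (3,13)]
5. Canonical ring: [(3,13) (11,13) (11,284/17) (3,300/17)]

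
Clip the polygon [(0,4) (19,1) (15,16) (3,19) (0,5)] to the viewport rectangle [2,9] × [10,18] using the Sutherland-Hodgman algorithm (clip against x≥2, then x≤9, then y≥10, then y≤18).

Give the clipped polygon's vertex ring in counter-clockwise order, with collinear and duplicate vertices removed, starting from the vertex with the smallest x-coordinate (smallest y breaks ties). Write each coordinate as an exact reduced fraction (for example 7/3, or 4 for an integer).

1. After x ≥ 2: [(2,70/19) (19,1) (15,16) (3,19) (2,43/3)]
2. After x ≤ 9: [(2,70/19) (9,49/19) (9,35/2) (3,19) (2,43/3)]
3. After y ≥ 10: [(2,10) (9,10) (9,35/2) (3,19) (2,43/3)]
4. After y ≤ 18: [(2,10) (9,10) (9,35/2) (7,18) (39/14,18) (2,43/3)]
5. Canonical ring: [(2,10) (9,10) (9,35/2) (7,18) (39/14,18) (2,43/3)]

Clipped polygon: [(2,10) (9,10) (9,35/2) (7,18) (39/14,18) (2,43/3)]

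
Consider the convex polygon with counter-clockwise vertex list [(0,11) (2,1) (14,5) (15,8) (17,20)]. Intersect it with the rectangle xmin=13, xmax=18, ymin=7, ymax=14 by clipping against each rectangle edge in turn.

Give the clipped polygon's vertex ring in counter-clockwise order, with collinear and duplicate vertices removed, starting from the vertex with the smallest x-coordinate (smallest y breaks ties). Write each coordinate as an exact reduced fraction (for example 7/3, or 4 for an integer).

1. After x ≥ 13: [(13,304/17) (13,14/3) (14,5) (15,8) (17,20)]
2. After x ≤ 18: [(13,304/17) (13,14/3) (14,5) (15,8) (17,20)]
3. After y ≥ 7: [(13,304/17) (13,7) (44/3,7) (15,8) (17,20)]
4. After y ≤ 14: [(13,14) (13,7) (44/3,7) (15,8) (16,14)]
5. Canonical ring: [(13,7) (44/3,7) (15,8) (16,14) (13,14)]

Clipped polygon: [(13,7) (44/3,7) (15,8) (16,14) (13,14)]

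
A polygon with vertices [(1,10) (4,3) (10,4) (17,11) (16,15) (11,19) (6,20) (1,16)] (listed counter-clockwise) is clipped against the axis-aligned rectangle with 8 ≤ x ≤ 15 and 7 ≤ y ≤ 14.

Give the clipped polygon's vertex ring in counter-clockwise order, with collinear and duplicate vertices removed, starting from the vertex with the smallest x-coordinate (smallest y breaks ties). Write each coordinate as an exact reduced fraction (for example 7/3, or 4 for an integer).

Clipped polygon: [(8,7) (13,7) (15,9) (15,14) (8,14)]

1. After x ≥ 8: [(8,11/3) (10,4) (17,11) (16,15) (11,19) (8,98/5)]
2. After x ≤ 15: [(8,11/3) (10,4) (15,9) (15,79/5) (11,19) (8,98/5)]
3. After y ≥ 7: [(8,7) (13,7) (15,9) (15,79/5) (11,19) (8,98/5)]
4. After y ≤ 14: [(8,14) (8,7) (13,7) (15,9) (15,14)]
5. Canonical ring: [(8,7) (13,7) (15,9) (15,14) (8,14)]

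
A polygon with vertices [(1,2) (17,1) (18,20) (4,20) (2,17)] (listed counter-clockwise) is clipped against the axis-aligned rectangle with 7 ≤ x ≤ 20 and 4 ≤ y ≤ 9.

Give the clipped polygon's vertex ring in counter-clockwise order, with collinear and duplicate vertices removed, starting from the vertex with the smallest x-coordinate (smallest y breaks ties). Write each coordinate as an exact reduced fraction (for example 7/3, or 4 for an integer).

1. After x ≥ 7: [(7,13/8) (17,1) (18,20) (7,20)]
2. After x ≤ 20: [(7,13/8) (17,1) (18,20) (7,20)]
3. After y ≥ 4: [(7,4) (326/19,4) (18,20) (7,20)]
4. After y ≤ 9: [(7,9) (7,4) (326/19,4) (331/19,9)]
5. Canonical ring: [(7,4) (326/19,4) (331/19,9) (7,9)]

Clipped polygon: [(7,4) (326/19,4) (331/19,9) (7,9)]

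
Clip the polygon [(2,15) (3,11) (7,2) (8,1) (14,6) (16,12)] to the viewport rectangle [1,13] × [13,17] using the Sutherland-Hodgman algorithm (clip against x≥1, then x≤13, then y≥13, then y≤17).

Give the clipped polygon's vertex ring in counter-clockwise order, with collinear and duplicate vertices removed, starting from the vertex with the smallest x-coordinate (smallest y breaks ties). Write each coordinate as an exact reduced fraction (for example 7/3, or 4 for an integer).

1. After x ≥ 1: [(2,15) (3,11) (7,2) (8,1) (14,6) (16,12)]
2. After x ≤ 13: [(13,177/14) (2,15) (3,11) (7,2) (8,1) (13,31/6)]
3. After y ≥ 13: [(34/3,13) (2,15) (5/2,13)]
4. After y ≤ 17: [(34/3,13) (2,15) (5/2,13)]
5. Canonical ring: [(2,15) (5/2,13) (34/3,13)]

Clipped polygon: [(2,15) (5/2,13) (34/3,13)]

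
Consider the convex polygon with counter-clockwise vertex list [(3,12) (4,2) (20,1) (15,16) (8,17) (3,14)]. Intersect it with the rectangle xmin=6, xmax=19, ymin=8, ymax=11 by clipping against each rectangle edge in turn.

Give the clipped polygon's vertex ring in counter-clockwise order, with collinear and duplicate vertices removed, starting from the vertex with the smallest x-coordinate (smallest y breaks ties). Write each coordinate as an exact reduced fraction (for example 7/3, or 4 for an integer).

1. After x ≥ 6: [(6,15/8) (20,1) (15,16) (8,17) (6,79/5)]
2. After x ≤ 19: [(6,15/8) (19,17/16) (19,4) (15,16) (8,17) (6,79/5)]
3. After y ≥ 8: [(6,8) (53/3,8) (15,16) (8,17) (6,79/5)]
4. After y ≤ 11: [(6,11) (6,8) (53/3,8) (50/3,11)]
5. Canonical ring: [(6,8) (53/3,8) (50/3,11) (6,11)]

Clipped polygon: [(6,8) (53/3,8) (50/3,11) (6,11)]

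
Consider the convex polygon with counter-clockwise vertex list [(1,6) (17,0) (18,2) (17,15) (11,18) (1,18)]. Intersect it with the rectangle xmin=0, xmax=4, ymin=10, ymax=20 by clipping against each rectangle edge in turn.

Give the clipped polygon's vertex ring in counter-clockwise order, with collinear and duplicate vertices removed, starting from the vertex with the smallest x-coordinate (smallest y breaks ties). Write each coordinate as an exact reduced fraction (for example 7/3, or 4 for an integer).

Clipped polygon: [(1,10) (4,10) (4,18) (1,18)]

1. After x ≥ 0: [(1,6) (17,0) (18,2) (17,15) (11,18) (1,18)]
2. After x ≤ 4: [(1,6) (4,39/8) (4,18) (1,18)]
3. After y ≥ 10: [(1,10) (4,10) (4,18) (1,18)]
4. After y ≤ 20: [(1,10) (4,10) (4,18) (1,18)]
5. Canonical ring: [(1,10) (4,10) (4,18) (1,18)]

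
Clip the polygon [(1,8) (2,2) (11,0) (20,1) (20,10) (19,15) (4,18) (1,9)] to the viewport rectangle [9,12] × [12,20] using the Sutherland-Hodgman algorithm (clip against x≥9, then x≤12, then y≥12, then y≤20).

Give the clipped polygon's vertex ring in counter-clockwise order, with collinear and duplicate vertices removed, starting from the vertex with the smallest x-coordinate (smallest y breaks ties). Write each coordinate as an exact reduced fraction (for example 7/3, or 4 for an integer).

1. After x ≥ 9: [(9,4/9) (11,0) (20,1) (20,10) (19,15) (9,17)]
2. After x ≤ 12: [(9,4/9) (11,0) (12,1/9) (12,82/5) (9,17)]
3. After y ≥ 12: [(9,12) (12,12) (12,82/5) (9,17)]
4. After y ≤ 20: [(9,12) (12,12) (12,82/5) (9,17)]
5. Canonical ring: [(9,12) (12,12) (12,82/5) (9,17)]

Clipped polygon: [(9,12) (12,12) (12,82/5) (9,17)]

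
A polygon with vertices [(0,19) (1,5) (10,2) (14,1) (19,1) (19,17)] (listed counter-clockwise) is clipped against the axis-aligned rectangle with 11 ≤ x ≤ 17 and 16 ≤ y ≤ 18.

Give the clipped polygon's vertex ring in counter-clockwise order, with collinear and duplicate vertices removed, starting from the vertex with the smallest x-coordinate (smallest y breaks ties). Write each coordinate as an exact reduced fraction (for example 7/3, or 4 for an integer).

Clipped polygon: [(11,16) (17,16) (17,327/19) (11,339/19)]

1. After x ≥ 11: [(11,339/19) (11,7/4) (14,1) (19,1) (19,17)]
2. After x ≤ 17: [(17,327/19) (11,339/19) (11,7/4) (14,1) (17,1)]
3. After y ≥ 16: [(17,16) (17,327/19) (11,339/19) (11,16)]
4. After y ≤ 18: [(17,16) (17,327/19) (11,339/19) (11,16)]
5. Canonical ring: [(11,16) (17,16) (17,327/19) (11,339/19)]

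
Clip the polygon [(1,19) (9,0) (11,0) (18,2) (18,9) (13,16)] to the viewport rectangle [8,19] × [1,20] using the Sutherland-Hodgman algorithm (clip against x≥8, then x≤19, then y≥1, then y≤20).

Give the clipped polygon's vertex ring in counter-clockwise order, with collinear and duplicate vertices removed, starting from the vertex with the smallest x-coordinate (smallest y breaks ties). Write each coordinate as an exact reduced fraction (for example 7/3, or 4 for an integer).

1. After x ≥ 8: [(8,69/4) (8,19/8) (9,0) (11,0) (18,2) (18,9) (13,16)]
2. After x ≤ 19: [(8,69/4) (8,19/8) (9,0) (11,0) (18,2) (18,9) (13,16)]
3. After y ≥ 1: [(8,69/4) (8,19/8) (163/19,1) (29/2,1) (18,2) (18,9) (13,16)]
4. After y ≤ 20: [(8,69/4) (8,19/8) (163/19,1) (29/2,1) (18,2) (18,9) (13,16)]
5. Canonical ring: [(8,19/8) (163/19,1) (29/2,1) (18,2) (18,9) (13,16) (8,69/4)]

Clipped polygon: [(8,19/8) (163/19,1) (29/2,1) (18,2) (18,9) (13,16) (8,69/4)]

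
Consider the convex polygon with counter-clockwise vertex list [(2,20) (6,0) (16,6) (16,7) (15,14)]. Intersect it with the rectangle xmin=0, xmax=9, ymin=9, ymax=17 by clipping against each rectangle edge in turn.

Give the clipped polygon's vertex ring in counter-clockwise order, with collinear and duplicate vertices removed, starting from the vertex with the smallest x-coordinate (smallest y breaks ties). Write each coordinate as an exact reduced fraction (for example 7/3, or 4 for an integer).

1. After x ≥ 0: [(2,20) (6,0) (16,6) (16,7) (15,14)]
2. After x ≤ 9: [(9,218/13) (2,20) (6,0) (9,9/5)]
3. After y ≥ 9: [(9,9) (9,218/13) (2,20) (21/5,9)]
4. After y ≤ 17: [(9,9) (9,218/13) (17/2,17) (13/5,17) (21/5,9)]
5. Canonical ring: [(13/5,17) (21/5,9) (9,9) (9,218/13) (17/2,17)]

Clipped polygon: [(13/5,17) (21/5,9) (9,9) (9,218/13) (17/2,17)]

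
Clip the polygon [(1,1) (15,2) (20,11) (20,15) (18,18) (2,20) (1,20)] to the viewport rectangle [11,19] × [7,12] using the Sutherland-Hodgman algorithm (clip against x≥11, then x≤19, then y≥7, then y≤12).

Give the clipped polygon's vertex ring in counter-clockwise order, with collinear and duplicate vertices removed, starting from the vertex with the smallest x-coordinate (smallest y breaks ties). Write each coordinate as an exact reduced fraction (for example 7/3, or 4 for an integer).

1. After x ≥ 11: [(11,12/7) (15,2) (20,11) (20,15) (18,18) (11,151/8)]
2. After x ≤ 19: [(11,12/7) (15,2) (19,46/5) (19,33/2) (18,18) (11,151/8)]
3. After y ≥ 7: [(11,7) (160/9,7) (19,46/5) (19,33/2) (18,18) (11,151/8)]
4. After y ≤ 12: [(11,12) (11,7) (160/9,7) (19,46/5) (19,12)]
5. Canonical ring: [(11,7) (160/9,7) (19,46/5) (19,12) (11,12)]

Clipped polygon: [(11,7) (160/9,7) (19,46/5) (19,12) (11,12)]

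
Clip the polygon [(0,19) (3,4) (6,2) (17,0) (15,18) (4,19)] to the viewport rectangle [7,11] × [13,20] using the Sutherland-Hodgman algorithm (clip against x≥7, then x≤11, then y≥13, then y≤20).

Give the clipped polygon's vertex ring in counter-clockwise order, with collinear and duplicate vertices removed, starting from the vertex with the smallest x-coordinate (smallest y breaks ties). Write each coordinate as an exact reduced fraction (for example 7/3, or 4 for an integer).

Clipped polygon: [(7,13) (11,13) (11,202/11) (7,206/11)]

1. After x ≥ 7: [(7,20/11) (17,0) (15,18) (7,206/11)]
2. After x ≤ 11: [(7,20/11) (11,12/11) (11,202/11) (7,206/11)]
3. After y ≥ 13: [(7,13) (11,13) (11,202/11) (7,206/11)]
4. After y ≤ 20: [(7,13) (11,13) (11,202/11) (7,206/11)]
5. Canonical ring: [(7,13) (11,13) (11,202/11) (7,206/11)]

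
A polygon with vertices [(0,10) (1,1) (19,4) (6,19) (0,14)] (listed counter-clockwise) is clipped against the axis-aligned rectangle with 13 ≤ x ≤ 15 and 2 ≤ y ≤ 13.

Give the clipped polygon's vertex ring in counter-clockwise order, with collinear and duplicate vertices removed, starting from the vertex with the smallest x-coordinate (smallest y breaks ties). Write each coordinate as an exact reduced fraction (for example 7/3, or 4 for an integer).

Clipped polygon: [(13,3) (15,10/3) (15,112/13) (13,142/13)]

1. After x ≥ 13: [(13,3) (19,4) (13,142/13)]
2. After x ≤ 15: [(13,3) (15,10/3) (15,112/13) (13,142/13)]
3. After y ≥ 2: [(13,3) (15,10/3) (15,112/13) (13,142/13)]
4. After y ≤ 13: [(13,3) (15,10/3) (15,112/13) (13,142/13)]
5. Canonical ring: [(13,3) (15,10/3) (15,112/13) (13,142/13)]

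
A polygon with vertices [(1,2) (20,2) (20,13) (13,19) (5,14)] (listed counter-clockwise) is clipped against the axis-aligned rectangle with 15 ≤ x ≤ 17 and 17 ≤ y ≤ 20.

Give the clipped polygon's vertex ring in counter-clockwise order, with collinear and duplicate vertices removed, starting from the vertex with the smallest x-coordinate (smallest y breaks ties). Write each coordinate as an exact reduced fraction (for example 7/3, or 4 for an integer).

Clipped polygon: [(15,17) (46/3,17) (15,121/7)]

1. After x ≥ 15: [(15,2) (20,2) (20,13) (15,121/7)]
2. After x ≤ 17: [(15,2) (17,2) (17,109/7) (15,121/7)]
3. After y ≥ 17: [(15,17) (46/3,17) (15,121/7)]
4. After y ≤ 20: [(15,17) (46/3,17) (15,121/7)]
5. Canonical ring: [(15,17) (46/3,17) (15,121/7)]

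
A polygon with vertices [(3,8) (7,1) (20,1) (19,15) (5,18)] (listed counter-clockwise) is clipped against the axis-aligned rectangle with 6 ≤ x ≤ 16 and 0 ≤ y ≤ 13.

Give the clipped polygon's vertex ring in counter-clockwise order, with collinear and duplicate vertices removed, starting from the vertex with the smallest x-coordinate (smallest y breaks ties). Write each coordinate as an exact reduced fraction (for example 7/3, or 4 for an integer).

1. After x ≥ 6: [(6,11/4) (7,1) (20,1) (19,15) (6,249/14)]
2. After x ≤ 16: [(6,11/4) (7,1) (16,1) (16,219/14) (6,249/14)]
3. After y ≥ 0: [(6,11/4) (7,1) (16,1) (16,219/14) (6,249/14)]
4. After y ≤ 13: [(6,13) (6,11/4) (7,1) (16,1) (16,13)]
5. Canonical ring: [(6,11/4) (7,1) (16,1) (16,13) (6,13)]

Clipped polygon: [(6,11/4) (7,1) (16,1) (16,13) (6,13)]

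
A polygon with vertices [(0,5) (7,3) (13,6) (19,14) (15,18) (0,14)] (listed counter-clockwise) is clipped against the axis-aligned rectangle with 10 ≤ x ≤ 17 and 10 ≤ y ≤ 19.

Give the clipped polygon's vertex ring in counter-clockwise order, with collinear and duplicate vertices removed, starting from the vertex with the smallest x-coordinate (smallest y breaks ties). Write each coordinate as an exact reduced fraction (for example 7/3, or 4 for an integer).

1. After x ≥ 10: [(10,9/2) (13,6) (19,14) (15,18) (10,50/3)]
2. After x ≤ 17: [(10,9/2) (13,6) (17,34/3) (17,16) (15,18) (10,50/3)]
3. After y ≥ 10: [(10,10) (16,10) (17,34/3) (17,16) (15,18) (10,50/3)]
4. After y ≤ 19: [(10,10) (16,10) (17,34/3) (17,16) (15,18) (10,50/3)]
5. Canonical ring: [(10,10) (16,10) (17,34/3) (17,16) (15,18) (10,50/3)]

Clipped polygon: [(10,10) (16,10) (17,34/3) (17,16) (15,18) (10,50/3)]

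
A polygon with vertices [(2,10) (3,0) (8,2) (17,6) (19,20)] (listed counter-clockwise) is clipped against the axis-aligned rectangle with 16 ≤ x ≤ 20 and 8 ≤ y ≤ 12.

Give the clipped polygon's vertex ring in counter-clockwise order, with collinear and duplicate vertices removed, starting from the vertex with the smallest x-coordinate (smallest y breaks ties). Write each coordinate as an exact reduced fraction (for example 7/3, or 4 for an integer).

Clipped polygon: [(16,8) (121/7,8) (125/7,12) (16,12)]

1. After x ≥ 16: [(16,310/17) (16,50/9) (17,6) (19,20)]
2. After x ≤ 20: [(16,310/17) (16,50/9) (17,6) (19,20)]
3. After y ≥ 8: [(16,310/17) (16,8) (121/7,8) (19,20)]
4. After y ≤ 12: [(16,12) (16,8) (121/7,8) (125/7,12)]
5. Canonical ring: [(16,8) (121/7,8) (125/7,12) (16,12)]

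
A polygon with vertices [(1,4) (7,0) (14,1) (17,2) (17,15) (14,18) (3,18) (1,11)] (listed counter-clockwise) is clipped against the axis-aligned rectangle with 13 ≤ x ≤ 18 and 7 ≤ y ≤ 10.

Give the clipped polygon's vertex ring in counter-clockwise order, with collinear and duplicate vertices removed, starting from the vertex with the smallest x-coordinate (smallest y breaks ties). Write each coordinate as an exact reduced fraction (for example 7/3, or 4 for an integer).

1. After x ≥ 13: [(13,6/7) (14,1) (17,2) (17,15) (14,18) (13,18)]
2. After x ≤ 18: [(13,6/7) (14,1) (17,2) (17,15) (14,18) (13,18)]
3. After y ≥ 7: [(13,7) (17,7) (17,15) (14,18) (13,18)]
4. After y ≤ 10: [(13,10) (13,7) (17,7) (17,10)]
5. Canonical ring: [(13,7) (17,7) (17,10) (13,10)]

Clipped polygon: [(13,7) (17,7) (17,10) (13,10)]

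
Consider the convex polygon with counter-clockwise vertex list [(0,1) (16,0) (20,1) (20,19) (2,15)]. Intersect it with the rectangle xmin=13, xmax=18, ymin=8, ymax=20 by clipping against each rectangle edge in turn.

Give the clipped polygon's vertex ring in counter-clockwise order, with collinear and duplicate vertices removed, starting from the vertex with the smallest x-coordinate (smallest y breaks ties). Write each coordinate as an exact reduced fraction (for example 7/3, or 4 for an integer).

Clipped polygon: [(13,8) (18,8) (18,167/9) (13,157/9)]

1. After x ≥ 13: [(13,3/16) (16,0) (20,1) (20,19) (13,157/9)]
2. After x ≤ 18: [(13,3/16) (16,0) (18,1/2) (18,167/9) (13,157/9)]
3. After y ≥ 8: [(13,8) (18,8) (18,167/9) (13,157/9)]
4. After y ≤ 20: [(13,8) (18,8) (18,167/9) (13,157/9)]
5. Canonical ring: [(13,8) (18,8) (18,167/9) (13,157/9)]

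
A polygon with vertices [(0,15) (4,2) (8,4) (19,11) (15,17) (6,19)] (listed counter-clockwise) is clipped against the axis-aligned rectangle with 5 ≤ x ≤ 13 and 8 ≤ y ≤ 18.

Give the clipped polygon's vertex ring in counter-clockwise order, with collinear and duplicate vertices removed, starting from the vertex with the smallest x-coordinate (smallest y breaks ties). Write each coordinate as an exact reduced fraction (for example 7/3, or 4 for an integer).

Clipped polygon: [(5,8) (13,8) (13,157/9) (21/2,18) (5,18)]

1. After x ≥ 5: [(5,55/3) (5,5/2) (8,4) (19,11) (15,17) (6,19)]
2. After x ≤ 13: [(5,55/3) (5,5/2) (8,4) (13,79/11) (13,157/9) (6,19)]
3. After y ≥ 8: [(5,55/3) (5,8) (13,8) (13,157/9) (6,19)]
4. After y ≤ 18: [(5,18) (5,8) (13,8) (13,157/9) (21/2,18)]
5. Canonical ring: [(5,8) (13,8) (13,157/9) (21/2,18) (5,18)]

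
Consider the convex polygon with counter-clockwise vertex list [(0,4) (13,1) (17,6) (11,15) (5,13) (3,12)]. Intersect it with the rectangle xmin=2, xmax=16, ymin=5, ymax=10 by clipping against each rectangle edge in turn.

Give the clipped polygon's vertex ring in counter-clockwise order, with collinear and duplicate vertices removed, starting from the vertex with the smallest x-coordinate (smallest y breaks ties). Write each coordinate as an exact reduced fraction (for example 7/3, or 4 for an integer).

1. After x ≥ 2: [(2,28/3) (2,46/13) (13,1) (17,6) (11,15) (5,13) (3,12)]
2. After x ≤ 16: [(2,28/3) (2,46/13) (13,1) (16,19/4) (16,15/2) (11,15) (5,13) (3,12)]
3. After y ≥ 5: [(2,28/3) (2,5) (16,5) (16,15/2) (11,15) (5,13) (3,12)]
4. After y ≤ 10: [(9/4,10) (2,28/3) (2,5) (16,5) (16,15/2) (43/3,10)]
5. Canonical ring: [(2,5) (16,5) (16,15/2) (43/3,10) (9/4,10) (2,28/3)]

Clipped polygon: [(2,5) (16,5) (16,15/2) (43/3,10) (9/4,10) (2,28/3)]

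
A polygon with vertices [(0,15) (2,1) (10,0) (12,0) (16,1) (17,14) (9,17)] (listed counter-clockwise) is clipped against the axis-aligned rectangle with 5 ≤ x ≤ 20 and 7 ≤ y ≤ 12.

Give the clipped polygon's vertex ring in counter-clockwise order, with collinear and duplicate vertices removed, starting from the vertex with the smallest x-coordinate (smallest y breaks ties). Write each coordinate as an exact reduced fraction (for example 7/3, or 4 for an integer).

1. After x ≥ 5: [(5,145/9) (5,5/8) (10,0) (12,0) (16,1) (17,14) (9,17)]
2. After x ≤ 20: [(5,145/9) (5,5/8) (10,0) (12,0) (16,1) (17,14) (9,17)]
3. After y ≥ 7: [(5,145/9) (5,7) (214/13,7) (17,14) (9,17)]
4. After y ≤ 12: [(5,12) (5,7) (214/13,7) (219/13,12)]
5. Canonical ring: [(5,7) (214/13,7) (219/13,12) (5,12)]

Clipped polygon: [(5,7) (214/13,7) (219/13,12) (5,12)]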